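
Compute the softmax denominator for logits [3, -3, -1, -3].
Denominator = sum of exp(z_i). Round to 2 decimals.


Denom = e^3=20.0855 + e^-3=0.0498 + e^-1=0.3679 + e^-3=0.0498. Sum = 20.5530, which rounds to 20.55.

20.55


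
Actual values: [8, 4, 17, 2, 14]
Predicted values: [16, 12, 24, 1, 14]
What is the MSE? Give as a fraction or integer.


MSE = (1/5) * ((8-16)^2=64 + (4-12)^2=64 + (17-24)^2=49 + (2-1)^2=1 + (14-14)^2=0). Sum = 178. MSE = 178/5.

178/5


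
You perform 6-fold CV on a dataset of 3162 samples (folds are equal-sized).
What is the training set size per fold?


Each validation fold has 3162/6 = 527 samples. Training set = 3162 - 527 = 2635.

2635


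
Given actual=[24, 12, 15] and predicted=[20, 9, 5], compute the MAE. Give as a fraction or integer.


MAE = (1/3) * (|24-20|=4 + |12-9|=3 + |15-5|=10). Sum = 17. MAE = 17/3.

17/3


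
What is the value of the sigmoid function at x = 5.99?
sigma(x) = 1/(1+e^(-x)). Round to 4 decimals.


sigma(5.99) = 1/(1+e^(-5.99)) = 1/(1+0.002504) = 1/1.002504 = 0.9975.

0.9975


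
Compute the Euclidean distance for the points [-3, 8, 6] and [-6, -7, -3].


d = sqrt(sum of squared differences). (-3--6)^2=9, (8--7)^2=225, (6--3)^2=81. Sum = 315.

sqrt(315)


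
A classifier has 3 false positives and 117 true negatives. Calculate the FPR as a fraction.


FPR = FP / (FP + TN) = 3 / 120 = 1/40.

1/40


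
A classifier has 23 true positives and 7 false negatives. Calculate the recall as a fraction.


Recall = TP / (TP + FN) = 23 / 30 = 23/30.

23/30


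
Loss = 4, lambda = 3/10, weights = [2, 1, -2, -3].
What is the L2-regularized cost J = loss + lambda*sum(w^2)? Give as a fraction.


L2 sq norm = sum(w^2) = 18. J = 4 + 3/10 * 18 = 47/5.

47/5


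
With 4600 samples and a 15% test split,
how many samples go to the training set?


Test set = 4600 * 15% = 690. Training set = 4600 - 690 = 3910.

3910


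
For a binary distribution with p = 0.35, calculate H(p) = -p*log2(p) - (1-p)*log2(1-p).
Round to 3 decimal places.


H = -0.35*log2(0.35) - 0.65*log2(0.65) = 0.934.

0.934


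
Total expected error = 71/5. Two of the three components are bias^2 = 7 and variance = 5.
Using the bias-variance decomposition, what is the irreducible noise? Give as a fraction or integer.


Total error = bias^2 + variance + irreducible noise. So irreducible noise = 71/5 - 7 - 5 = 11/5.

11/5


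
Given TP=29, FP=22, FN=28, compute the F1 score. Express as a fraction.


Precision = 29/51 = 29/51. Recall = 29/57 = 29/57. F1 = 2*P*R/(P+R) = 29/54.

29/54


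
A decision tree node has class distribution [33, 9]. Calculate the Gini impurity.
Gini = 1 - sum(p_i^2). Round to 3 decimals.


Total = 42. Proportions: 33/42, 9/42. sum(p_i^2) = 0.6633. Gini = 1 - 0.6633 = 0.3367, which rounds to 0.337.

0.337


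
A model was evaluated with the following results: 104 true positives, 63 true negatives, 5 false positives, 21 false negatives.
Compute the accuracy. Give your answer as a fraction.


Accuracy = (TP + TN) / (TP + TN + FP + FN) = (104 + 63) / 193 = 167/193.

167/193


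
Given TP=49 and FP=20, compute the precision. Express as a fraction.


Precision = TP / (TP + FP) = 49 / 69 = 49/69.

49/69


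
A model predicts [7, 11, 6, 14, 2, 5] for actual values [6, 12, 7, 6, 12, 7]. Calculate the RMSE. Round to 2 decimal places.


MSE = 28.5000. RMSE = sqrt(28.5000) = 5.34.

5.34


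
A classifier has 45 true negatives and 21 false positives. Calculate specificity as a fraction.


Specificity = TN / (TN + FP) = 45 / 66 = 15/22.

15/22


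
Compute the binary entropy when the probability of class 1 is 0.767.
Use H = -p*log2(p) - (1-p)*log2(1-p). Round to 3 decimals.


H = -0.767*log2(0.767) - 0.233*log2(0.233) = 0.783.

0.783


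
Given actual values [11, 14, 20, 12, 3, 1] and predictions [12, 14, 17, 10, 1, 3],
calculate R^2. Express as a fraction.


Mean(y) = 61/6. SS_res = 22. SS_tot = 1505/6. R^2 = 1 - 22/(1505/6) = 1373/1505.

1373/1505


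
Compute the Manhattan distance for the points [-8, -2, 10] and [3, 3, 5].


d = sum of absolute differences: |-8-3|=11 + |-2-3|=5 + |10-5|=5 = 21.

21


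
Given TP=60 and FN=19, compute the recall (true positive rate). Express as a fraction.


Recall = TP / (TP + FN) = 60 / 79 = 60/79.

60/79


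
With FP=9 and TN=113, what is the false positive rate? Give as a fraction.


FPR = FP / (FP + TN) = 9 / 122 = 9/122.

9/122


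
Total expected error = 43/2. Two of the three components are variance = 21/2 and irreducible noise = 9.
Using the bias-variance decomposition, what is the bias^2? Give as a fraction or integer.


Total error = bias^2 + variance + irreducible noise. So bias^2 = 43/2 - 21/2 - 9 = 2.

2


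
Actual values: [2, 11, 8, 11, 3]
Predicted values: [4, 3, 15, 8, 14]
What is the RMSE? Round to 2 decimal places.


MSE = 49.4000. RMSE = sqrt(49.4000) = 7.03.

7.03


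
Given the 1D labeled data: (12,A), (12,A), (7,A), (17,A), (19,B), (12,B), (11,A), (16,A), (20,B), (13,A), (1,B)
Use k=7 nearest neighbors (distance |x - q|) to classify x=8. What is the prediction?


Distances: |12-8|=4, |12-8|=4, |7-8|=1, |17-8|=9, |19-8|=11, |12-8|=4, |11-8|=3, |16-8|=8, |20-8|=12, |13-8|=5, |1-8|=7. 7 nearest: (7,A), (11,A), (12,A), (12,A), (12,B), (13,A), (1,B). Counts: {'A': 5, 'B': 2}. Majority class: A.

A


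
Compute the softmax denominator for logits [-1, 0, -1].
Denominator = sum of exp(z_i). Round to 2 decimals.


Denom = e^-1=0.3679 + e^0=1.0000 + e^-1=0.3679. Sum = 1.7358, which rounds to 1.74.

1.74


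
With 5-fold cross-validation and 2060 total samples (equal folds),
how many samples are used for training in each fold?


Each validation fold has 2060/5 = 412 samples. Training set = 2060 - 412 = 1648.

1648


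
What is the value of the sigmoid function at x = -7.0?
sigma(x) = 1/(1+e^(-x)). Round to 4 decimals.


sigma(-7.0) = 1/(1+e^(7.0)) = 1/(1+1096.633158) = 1/1097.633158 = 0.0009.

0.0009


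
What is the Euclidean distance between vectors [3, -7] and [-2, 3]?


d = sqrt(sum of squared differences). (3--2)^2=25, (-7-3)^2=100. Sum = 125.

sqrt(125)


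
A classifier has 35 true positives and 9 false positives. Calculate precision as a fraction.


Precision = TP / (TP + FP) = 35 / 44 = 35/44.

35/44


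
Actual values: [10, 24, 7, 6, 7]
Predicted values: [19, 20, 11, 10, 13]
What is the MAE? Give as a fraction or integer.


MAE = (1/5) * (|10-19|=9 + |24-20|=4 + |7-11|=4 + |6-10|=4 + |7-13|=6). Sum = 27. MAE = 27/5.

27/5


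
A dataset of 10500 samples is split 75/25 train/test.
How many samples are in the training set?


Test set = 10500 * 25% = 2625. Training set = 10500 - 2625 = 7875.

7875


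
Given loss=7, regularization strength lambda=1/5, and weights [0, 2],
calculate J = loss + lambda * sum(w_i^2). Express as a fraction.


L2 sq norm = sum(w^2) = 4. J = 7 + 1/5 * 4 = 39/5.

39/5


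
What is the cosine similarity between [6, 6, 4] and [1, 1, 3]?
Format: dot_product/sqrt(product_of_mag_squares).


dot = 24. |a|^2 = 88, |b|^2 = 11. cos = 24/sqrt(968).

24/sqrt(968)


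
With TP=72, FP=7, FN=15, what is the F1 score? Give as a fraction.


Precision = 72/79 = 72/79. Recall = 72/87 = 24/29. F1 = 2*P*R/(P+R) = 72/83.

72/83


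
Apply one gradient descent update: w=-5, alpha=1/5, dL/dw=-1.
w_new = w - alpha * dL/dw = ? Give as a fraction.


w_new = -5 - 1/5 * -1 = -5 - -1/5 = -24/5.

-24/5


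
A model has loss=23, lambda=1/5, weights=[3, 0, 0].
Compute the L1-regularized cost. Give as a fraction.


L1 norm = sum(|w|) = 3. J = 23 + 1/5 * 3 = 118/5.

118/5


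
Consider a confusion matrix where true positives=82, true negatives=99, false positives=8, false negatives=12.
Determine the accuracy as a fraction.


Accuracy = (TP + TN) / (TP + TN + FP + FN) = (82 + 99) / 201 = 181/201.

181/201


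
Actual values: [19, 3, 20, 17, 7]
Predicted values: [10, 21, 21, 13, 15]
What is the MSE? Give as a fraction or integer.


MSE = (1/5) * ((19-10)^2=81 + (3-21)^2=324 + (20-21)^2=1 + (17-13)^2=16 + (7-15)^2=64). Sum = 486. MSE = 486/5.

486/5


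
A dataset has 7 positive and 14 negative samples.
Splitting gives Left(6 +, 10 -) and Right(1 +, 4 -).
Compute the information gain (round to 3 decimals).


H(parent) = 0.9183. H(left) = 0.9544, H(right) = 0.7219. Weighted = (16/21)*0.9544 + (5/21)*0.7219 = 0.8990. IG = 0.9183 - 0.8990 = 0.0193, which rounds to 0.019.

0.019


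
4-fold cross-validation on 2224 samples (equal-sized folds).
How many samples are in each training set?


Each validation fold has 2224/4 = 556 samples. Training set = 2224 - 556 = 1668.

1668


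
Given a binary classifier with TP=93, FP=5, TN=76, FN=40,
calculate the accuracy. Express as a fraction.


Accuracy = (TP + TN) / (TP + TN + FP + FN) = (93 + 76) / 214 = 169/214.

169/214


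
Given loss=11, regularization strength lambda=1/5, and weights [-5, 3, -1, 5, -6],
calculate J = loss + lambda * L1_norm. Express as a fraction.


L1 norm = sum(|w|) = 20. J = 11 + 1/5 * 20 = 15.

15


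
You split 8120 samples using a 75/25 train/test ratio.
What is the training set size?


Test set = 8120 * 25% = 2030. Training set = 8120 - 2030 = 6090.

6090


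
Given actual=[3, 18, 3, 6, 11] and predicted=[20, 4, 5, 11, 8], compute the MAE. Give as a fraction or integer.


MAE = (1/5) * (|3-20|=17 + |18-4|=14 + |3-5|=2 + |6-11|=5 + |11-8|=3). Sum = 41. MAE = 41/5.

41/5


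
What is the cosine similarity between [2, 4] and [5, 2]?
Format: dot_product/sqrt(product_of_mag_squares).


dot = 18. |a|^2 = 20, |b|^2 = 29. cos = 18/sqrt(580).

18/sqrt(580)


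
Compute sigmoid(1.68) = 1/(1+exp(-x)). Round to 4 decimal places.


sigma(1.68) = 1/(1+e^(-1.68)) = 1/(1+0.186374) = 1/1.186374 = 0.8429.

0.8429


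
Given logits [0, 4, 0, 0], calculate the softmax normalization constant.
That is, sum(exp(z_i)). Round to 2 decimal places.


Denom = e^0=1.0000 + e^4=54.5982 + e^0=1.0000 + e^0=1.0000. Sum = 57.5982, which rounds to 57.60.

57.60


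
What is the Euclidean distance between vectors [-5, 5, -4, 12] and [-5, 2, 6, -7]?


d = sqrt(sum of squared differences). (-5--5)^2=0, (5-2)^2=9, (-4-6)^2=100, (12--7)^2=361. Sum = 470.

sqrt(470)


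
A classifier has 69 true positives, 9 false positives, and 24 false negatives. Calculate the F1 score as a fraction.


Precision = 69/78 = 23/26. Recall = 69/93 = 23/31. F1 = 2*P*R/(P+R) = 46/57.

46/57


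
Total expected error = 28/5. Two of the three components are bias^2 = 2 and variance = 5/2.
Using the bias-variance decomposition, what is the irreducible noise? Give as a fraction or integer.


Total error = bias^2 + variance + irreducible noise. So irreducible noise = 28/5 - 2 - 5/2 = 11/10.

11/10


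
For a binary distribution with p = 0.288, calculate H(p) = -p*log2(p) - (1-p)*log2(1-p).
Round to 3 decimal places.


H = -0.288*log2(0.288) - 0.712*log2(0.712) = 0.866.

0.866


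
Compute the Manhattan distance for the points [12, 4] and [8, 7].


d = sum of absolute differences: |12-8|=4 + |4-7|=3 = 7.

7


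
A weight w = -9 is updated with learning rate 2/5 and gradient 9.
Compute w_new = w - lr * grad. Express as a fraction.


w_new = -9 - 2/5 * 9 = -9 - 18/5 = -63/5.

-63/5


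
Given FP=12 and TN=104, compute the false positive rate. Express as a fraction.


FPR = FP / (FP + TN) = 12 / 116 = 3/29.

3/29


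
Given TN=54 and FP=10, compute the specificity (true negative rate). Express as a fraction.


Specificity = TN / (TN + FP) = 54 / 64 = 27/32.

27/32


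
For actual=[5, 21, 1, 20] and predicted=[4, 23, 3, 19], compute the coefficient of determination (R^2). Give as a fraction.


Mean(y) = 47/4. SS_res = 10. SS_tot = 1259/4. R^2 = 1 - 10/(1259/4) = 1219/1259.

1219/1259


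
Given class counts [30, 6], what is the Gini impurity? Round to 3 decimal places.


Total = 36. Proportions: 30/36, 6/36. sum(p_i^2) = 0.7222. Gini = 1 - 0.7222 = 0.2778, which rounds to 0.278.

0.278


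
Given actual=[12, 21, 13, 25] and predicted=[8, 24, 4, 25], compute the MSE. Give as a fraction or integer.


MSE = (1/4) * ((12-8)^2=16 + (21-24)^2=9 + (13-4)^2=81 + (25-25)^2=0). Sum = 106. MSE = 53/2.

53/2


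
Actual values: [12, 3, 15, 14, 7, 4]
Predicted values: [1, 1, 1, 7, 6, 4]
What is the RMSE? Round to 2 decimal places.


MSE = 61.8333. RMSE = sqrt(61.8333) = 7.86.

7.86


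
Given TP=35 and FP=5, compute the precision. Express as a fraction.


Precision = TP / (TP + FP) = 35 / 40 = 7/8.

7/8


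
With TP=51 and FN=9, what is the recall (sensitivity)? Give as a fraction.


Recall = TP / (TP + FN) = 51 / 60 = 17/20.

17/20


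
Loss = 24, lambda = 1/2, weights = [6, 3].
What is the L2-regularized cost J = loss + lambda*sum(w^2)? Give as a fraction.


L2 sq norm = sum(w^2) = 45. J = 24 + 1/2 * 45 = 93/2.

93/2


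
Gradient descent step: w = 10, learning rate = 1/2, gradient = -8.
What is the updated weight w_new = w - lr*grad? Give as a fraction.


w_new = 10 - 1/2 * -8 = 10 - -4 = 14.

14


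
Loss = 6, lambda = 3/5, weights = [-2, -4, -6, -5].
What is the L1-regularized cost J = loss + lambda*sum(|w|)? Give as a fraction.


L1 norm = sum(|w|) = 17. J = 6 + 3/5 * 17 = 81/5.

81/5


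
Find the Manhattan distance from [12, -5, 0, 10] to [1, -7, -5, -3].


d = sum of absolute differences: |12-1|=11 + |-5--7|=2 + |0--5|=5 + |10--3|=13 = 31.

31


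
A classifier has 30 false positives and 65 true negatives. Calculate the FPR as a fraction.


FPR = FP / (FP + TN) = 30 / 95 = 6/19.

6/19


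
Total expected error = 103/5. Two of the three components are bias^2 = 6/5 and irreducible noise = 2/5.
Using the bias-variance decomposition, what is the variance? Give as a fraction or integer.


Total error = bias^2 + variance + irreducible noise. So variance = 103/5 - 6/5 - 2/5 = 19.

19


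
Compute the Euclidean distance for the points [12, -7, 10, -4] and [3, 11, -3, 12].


d = sqrt(sum of squared differences). (12-3)^2=81, (-7-11)^2=324, (10--3)^2=169, (-4-12)^2=256. Sum = 830.

sqrt(830)


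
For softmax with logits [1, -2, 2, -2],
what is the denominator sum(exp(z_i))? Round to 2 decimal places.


Denom = e^1=2.7183 + e^-2=0.1353 + e^2=7.3891 + e^-2=0.1353. Sum = 10.3780, which rounds to 10.38.

10.38


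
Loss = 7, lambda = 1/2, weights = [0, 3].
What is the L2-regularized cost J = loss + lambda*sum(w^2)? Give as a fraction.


L2 sq norm = sum(w^2) = 9. J = 7 + 1/2 * 9 = 23/2.

23/2


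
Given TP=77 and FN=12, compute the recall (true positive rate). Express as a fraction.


Recall = TP / (TP + FN) = 77 / 89 = 77/89.

77/89


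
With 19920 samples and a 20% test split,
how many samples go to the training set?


Test set = 19920 * 20% = 3984. Training set = 19920 - 3984 = 15936.

15936


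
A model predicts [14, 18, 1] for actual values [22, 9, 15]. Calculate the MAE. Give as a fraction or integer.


MAE = (1/3) * (|22-14|=8 + |9-18|=9 + |15-1|=14). Sum = 31. MAE = 31/3.

31/3


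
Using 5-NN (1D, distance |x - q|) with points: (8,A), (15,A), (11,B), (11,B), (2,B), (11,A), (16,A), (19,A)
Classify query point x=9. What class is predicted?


Distances: |8-9|=1, |15-9|=6, |11-9|=2, |11-9|=2, |2-9|=7, |11-9|=2, |16-9|=7, |19-9|=10. 5 nearest: (8,A), (11,A), (11,B), (11,B), (15,A). Counts: {'A': 3, 'B': 2}. Majority class: A.

A


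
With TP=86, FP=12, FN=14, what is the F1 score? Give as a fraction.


Precision = 86/98 = 43/49. Recall = 86/100 = 43/50. F1 = 2*P*R/(P+R) = 86/99.

86/99


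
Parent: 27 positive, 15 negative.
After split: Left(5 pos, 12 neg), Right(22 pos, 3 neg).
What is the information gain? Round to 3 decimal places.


H(parent) = 0.9403. H(left) = 0.8740, H(right) = 0.5294. Weighted = (17/42)*0.8740 + (25/42)*0.5294 = 0.6689. IG = 0.9403 - 0.6689 = 0.2714, which rounds to 0.271.

0.271


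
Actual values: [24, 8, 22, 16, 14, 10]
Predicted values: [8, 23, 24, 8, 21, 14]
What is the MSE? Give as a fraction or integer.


MSE = (1/6) * ((24-8)^2=256 + (8-23)^2=225 + (22-24)^2=4 + (16-8)^2=64 + (14-21)^2=49 + (10-14)^2=16). Sum = 614. MSE = 307/3.

307/3


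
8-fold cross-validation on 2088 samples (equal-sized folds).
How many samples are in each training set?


Each validation fold has 2088/8 = 261 samples. Training set = 2088 - 261 = 1827.

1827


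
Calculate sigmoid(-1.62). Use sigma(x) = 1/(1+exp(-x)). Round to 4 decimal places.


sigma(-1.62) = 1/(1+e^(1.62)) = 1/(1+5.053090) = 1/6.053090 = 0.1652.

0.1652


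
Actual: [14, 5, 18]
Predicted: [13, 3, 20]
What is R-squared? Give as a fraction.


Mean(y) = 37/3. SS_res = 9. SS_tot = 266/3. R^2 = 1 - 9/(266/3) = 239/266.

239/266


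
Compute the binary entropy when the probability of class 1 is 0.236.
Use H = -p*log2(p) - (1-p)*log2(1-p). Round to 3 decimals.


H = -0.236*log2(0.236) - 0.764*log2(0.764) = 0.788.

0.788


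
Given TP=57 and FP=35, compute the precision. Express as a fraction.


Precision = TP / (TP + FP) = 57 / 92 = 57/92.

57/92


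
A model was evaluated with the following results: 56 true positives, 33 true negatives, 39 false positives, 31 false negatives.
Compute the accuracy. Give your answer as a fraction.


Accuracy = (TP + TN) / (TP + TN + FP + FN) = (56 + 33) / 159 = 89/159.

89/159


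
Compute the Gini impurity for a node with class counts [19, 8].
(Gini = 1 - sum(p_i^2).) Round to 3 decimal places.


Total = 27. Proportions: 19/27, 8/27. sum(p_i^2) = 0.5830. Gini = 1 - 0.5830 = 0.4170, which rounds to 0.417.

0.417


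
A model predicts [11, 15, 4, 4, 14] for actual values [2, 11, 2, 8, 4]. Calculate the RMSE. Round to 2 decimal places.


MSE = 43.4000. RMSE = sqrt(43.4000) = 6.59.

6.59


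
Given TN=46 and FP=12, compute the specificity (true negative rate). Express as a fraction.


Specificity = TN / (TN + FP) = 46 / 58 = 23/29.

23/29


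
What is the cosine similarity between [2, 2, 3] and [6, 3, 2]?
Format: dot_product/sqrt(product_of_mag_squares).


dot = 24. |a|^2 = 17, |b|^2 = 49. cos = 24/sqrt(833).

24/sqrt(833)


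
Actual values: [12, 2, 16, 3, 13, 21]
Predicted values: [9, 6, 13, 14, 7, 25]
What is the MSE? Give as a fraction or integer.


MSE = (1/6) * ((12-9)^2=9 + (2-6)^2=16 + (16-13)^2=9 + (3-14)^2=121 + (13-7)^2=36 + (21-25)^2=16). Sum = 207. MSE = 69/2.

69/2


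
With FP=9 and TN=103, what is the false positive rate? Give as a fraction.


FPR = FP / (FP + TN) = 9 / 112 = 9/112.

9/112


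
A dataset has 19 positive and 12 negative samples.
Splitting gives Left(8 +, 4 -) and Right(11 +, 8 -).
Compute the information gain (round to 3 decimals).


H(parent) = 0.9629. H(left) = 0.9183, H(right) = 0.9819. Weighted = (12/31)*0.9183 + (19/31)*0.9819 = 0.9573. IG = 0.9629 - 0.9573 = 0.0056, which rounds to 0.006.

0.006


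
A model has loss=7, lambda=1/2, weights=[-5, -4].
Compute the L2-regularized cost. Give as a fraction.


L2 sq norm = sum(w^2) = 41. J = 7 + 1/2 * 41 = 55/2.

55/2


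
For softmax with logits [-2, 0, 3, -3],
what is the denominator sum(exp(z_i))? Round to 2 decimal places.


Denom = e^-2=0.1353 + e^0=1.0000 + e^3=20.0855 + e^-3=0.0498. Sum = 21.2706, which rounds to 21.27.

21.27


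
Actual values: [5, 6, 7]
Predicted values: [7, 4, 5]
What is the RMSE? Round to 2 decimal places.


MSE = 4.0000. RMSE = sqrt(4.0000) = 2.00.

2.00


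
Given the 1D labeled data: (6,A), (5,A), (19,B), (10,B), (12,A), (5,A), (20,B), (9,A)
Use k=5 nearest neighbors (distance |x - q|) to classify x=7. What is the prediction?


Distances: |6-7|=1, |5-7|=2, |19-7|=12, |10-7|=3, |12-7|=5, |5-7|=2, |20-7|=13, |9-7|=2. 5 nearest: (6,A), (5,A), (5,A), (9,A), (10,B). Counts: {'A': 4, 'B': 1}. Majority class: A.

A


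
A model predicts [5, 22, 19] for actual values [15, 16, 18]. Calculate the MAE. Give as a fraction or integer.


MAE = (1/3) * (|15-5|=10 + |16-22|=6 + |18-19|=1). Sum = 17. MAE = 17/3.

17/3


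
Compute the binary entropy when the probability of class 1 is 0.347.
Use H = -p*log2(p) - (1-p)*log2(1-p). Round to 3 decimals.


H = -0.347*log2(0.347) - 0.653*log2(0.653) = 0.931.

0.931


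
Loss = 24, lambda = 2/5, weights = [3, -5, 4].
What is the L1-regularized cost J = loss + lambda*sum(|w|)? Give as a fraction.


L1 norm = sum(|w|) = 12. J = 24 + 2/5 * 12 = 144/5.

144/5


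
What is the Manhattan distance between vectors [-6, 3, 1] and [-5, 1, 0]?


d = sum of absolute differences: |-6--5|=1 + |3-1|=2 + |1-0|=1 = 4.

4


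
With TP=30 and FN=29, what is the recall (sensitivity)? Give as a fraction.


Recall = TP / (TP + FN) = 30 / 59 = 30/59.

30/59


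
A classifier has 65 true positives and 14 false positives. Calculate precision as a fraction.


Precision = TP / (TP + FP) = 65 / 79 = 65/79.

65/79


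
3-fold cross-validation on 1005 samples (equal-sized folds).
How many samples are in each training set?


Each validation fold has 1005/3 = 335 samples. Training set = 1005 - 335 = 670.

670


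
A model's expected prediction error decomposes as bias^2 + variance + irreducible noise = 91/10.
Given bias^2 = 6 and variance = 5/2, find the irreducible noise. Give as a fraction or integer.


Total error = bias^2 + variance + irreducible noise. So irreducible noise = 91/10 - 6 - 5/2 = 3/5.

3/5


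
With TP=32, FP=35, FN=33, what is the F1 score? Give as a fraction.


Precision = 32/67 = 32/67. Recall = 32/65 = 32/65. F1 = 2*P*R/(P+R) = 16/33.

16/33


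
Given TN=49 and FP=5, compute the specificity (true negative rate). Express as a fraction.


Specificity = TN / (TN + FP) = 49 / 54 = 49/54.

49/54


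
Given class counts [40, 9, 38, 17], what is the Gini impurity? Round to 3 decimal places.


Total = 104. Proportions: 40/104, 9/104, 38/104, 17/104. sum(p_i^2) = 0.3156. Gini = 1 - 0.3156 = 0.6844, which rounds to 0.684.

0.684


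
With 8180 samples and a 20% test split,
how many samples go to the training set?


Test set = 8180 * 20% = 1636. Training set = 8180 - 1636 = 6544.

6544


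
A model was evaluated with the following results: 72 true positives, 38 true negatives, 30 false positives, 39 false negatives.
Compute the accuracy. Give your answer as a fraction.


Accuracy = (TP + TN) / (TP + TN + FP + FN) = (72 + 38) / 179 = 110/179.

110/179


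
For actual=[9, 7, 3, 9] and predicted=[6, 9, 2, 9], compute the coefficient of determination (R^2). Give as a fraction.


Mean(y) = 7. SS_res = 14. SS_tot = 24. R^2 = 1 - 14/(24) = 5/12.

5/12


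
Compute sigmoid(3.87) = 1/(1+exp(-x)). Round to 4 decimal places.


sigma(3.87) = 1/(1+e^(-3.87)) = 1/(1+0.020858) = 1/1.020858 = 0.9796.

0.9796


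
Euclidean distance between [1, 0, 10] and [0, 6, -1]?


d = sqrt(sum of squared differences). (1-0)^2=1, (0-6)^2=36, (10--1)^2=121. Sum = 158.

sqrt(158)


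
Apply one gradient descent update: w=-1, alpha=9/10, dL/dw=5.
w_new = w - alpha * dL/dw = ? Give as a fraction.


w_new = -1 - 9/10 * 5 = -1 - 9/2 = -11/2.

-11/2


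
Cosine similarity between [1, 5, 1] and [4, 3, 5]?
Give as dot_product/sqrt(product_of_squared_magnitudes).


dot = 24. |a|^2 = 27, |b|^2 = 50. cos = 24/sqrt(1350).

24/sqrt(1350)


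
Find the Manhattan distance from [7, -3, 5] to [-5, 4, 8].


d = sum of absolute differences: |7--5|=12 + |-3-4|=7 + |5-8|=3 = 22.

22


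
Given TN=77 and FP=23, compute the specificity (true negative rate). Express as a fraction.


Specificity = TN / (TN + FP) = 77 / 100 = 77/100.

77/100


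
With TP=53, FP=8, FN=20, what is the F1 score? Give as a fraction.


Precision = 53/61 = 53/61. Recall = 53/73 = 53/73. F1 = 2*P*R/(P+R) = 53/67.

53/67


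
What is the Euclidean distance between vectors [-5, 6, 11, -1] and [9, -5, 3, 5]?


d = sqrt(sum of squared differences). (-5-9)^2=196, (6--5)^2=121, (11-3)^2=64, (-1-5)^2=36. Sum = 417.

sqrt(417)


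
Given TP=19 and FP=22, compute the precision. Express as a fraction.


Precision = TP / (TP + FP) = 19 / 41 = 19/41.

19/41


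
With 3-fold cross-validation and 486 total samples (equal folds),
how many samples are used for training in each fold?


Each validation fold has 486/3 = 162 samples. Training set = 486 - 162 = 324.

324


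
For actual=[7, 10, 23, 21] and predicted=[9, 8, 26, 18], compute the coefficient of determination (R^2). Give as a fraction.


Mean(y) = 61/4. SS_res = 26. SS_tot = 755/4. R^2 = 1 - 26/(755/4) = 651/755.

651/755


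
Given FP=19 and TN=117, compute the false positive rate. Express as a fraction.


FPR = FP / (FP + TN) = 19 / 136 = 19/136.

19/136


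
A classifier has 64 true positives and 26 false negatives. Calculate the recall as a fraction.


Recall = TP / (TP + FN) = 64 / 90 = 32/45.

32/45


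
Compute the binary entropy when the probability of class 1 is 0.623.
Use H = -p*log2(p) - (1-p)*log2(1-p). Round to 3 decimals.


H = -0.623*log2(0.623) - 0.377*log2(0.377) = 0.956.

0.956


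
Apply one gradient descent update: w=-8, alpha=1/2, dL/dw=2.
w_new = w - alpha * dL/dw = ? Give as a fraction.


w_new = -8 - 1/2 * 2 = -8 - 1 = -9.

-9


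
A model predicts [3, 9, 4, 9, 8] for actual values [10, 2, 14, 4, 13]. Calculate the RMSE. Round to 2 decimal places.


MSE = 49.6000. RMSE = sqrt(49.6000) = 7.04.

7.04


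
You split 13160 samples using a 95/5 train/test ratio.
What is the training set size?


Test set = 13160 * 5% = 658. Training set = 13160 - 658 = 12502.

12502


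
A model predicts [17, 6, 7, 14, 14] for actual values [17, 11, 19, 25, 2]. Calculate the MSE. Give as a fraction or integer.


MSE = (1/5) * ((17-17)^2=0 + (11-6)^2=25 + (19-7)^2=144 + (25-14)^2=121 + (2-14)^2=144). Sum = 434. MSE = 434/5.

434/5


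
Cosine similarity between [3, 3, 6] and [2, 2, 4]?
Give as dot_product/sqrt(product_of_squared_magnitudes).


dot = 36. |a|^2 = 54, |b|^2 = 24. cos = 36/sqrt(1296).

36/sqrt(1296)


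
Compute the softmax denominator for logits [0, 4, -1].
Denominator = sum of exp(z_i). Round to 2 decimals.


Denom = e^0=1.0000 + e^4=54.5982 + e^-1=0.3679. Sum = 55.9661, which rounds to 55.97.

55.97


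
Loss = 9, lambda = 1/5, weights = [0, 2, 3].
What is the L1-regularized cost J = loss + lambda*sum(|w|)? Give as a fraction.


L1 norm = sum(|w|) = 5. J = 9 + 1/5 * 5 = 10.

10


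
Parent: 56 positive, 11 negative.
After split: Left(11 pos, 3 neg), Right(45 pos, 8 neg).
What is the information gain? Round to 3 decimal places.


H(parent) = 0.6442. H(left) = 0.7496, H(right) = 0.6122. Weighted = (14/67)*0.7496 + (53/67)*0.6122 = 0.6409. IG = 0.6442 - 0.6409 = 0.0033, which rounds to 0.003.

0.003


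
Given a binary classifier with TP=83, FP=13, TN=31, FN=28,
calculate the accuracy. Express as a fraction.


Accuracy = (TP + TN) / (TP + TN + FP + FN) = (83 + 31) / 155 = 114/155.

114/155


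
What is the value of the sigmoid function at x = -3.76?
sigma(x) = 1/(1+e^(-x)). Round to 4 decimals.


sigma(-3.76) = 1/(1+e^(3.76)) = 1/(1+42.948426) = 1/43.948426 = 0.0228.

0.0228


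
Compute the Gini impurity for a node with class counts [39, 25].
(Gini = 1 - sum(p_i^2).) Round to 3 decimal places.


Total = 64. Proportions: 39/64, 25/64. sum(p_i^2) = 0.5239. Gini = 1 - 0.5239 = 0.4761, which rounds to 0.476.

0.476


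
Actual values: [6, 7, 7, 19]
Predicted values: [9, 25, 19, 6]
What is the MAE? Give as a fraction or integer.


MAE = (1/4) * (|6-9|=3 + |7-25|=18 + |7-19|=12 + |19-6|=13). Sum = 46. MAE = 23/2.

23/2


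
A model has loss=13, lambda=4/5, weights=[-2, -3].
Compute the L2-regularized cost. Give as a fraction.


L2 sq norm = sum(w^2) = 13. J = 13 + 4/5 * 13 = 117/5.

117/5


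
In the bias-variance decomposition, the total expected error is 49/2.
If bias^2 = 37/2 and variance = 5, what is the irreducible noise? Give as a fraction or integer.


Total error = bias^2 + variance + irreducible noise. So irreducible noise = 49/2 - 37/2 - 5 = 1.

1


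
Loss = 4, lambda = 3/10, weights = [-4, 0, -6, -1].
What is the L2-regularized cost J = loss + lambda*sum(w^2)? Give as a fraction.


L2 sq norm = sum(w^2) = 53. J = 4 + 3/10 * 53 = 199/10.

199/10


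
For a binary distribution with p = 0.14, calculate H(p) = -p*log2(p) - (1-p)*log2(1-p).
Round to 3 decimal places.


H = -0.14*log2(0.14) - 0.86*log2(0.86) = 0.584.

0.584


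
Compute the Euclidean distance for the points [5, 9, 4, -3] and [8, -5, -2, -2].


d = sqrt(sum of squared differences). (5-8)^2=9, (9--5)^2=196, (4--2)^2=36, (-3--2)^2=1. Sum = 242.

sqrt(242)


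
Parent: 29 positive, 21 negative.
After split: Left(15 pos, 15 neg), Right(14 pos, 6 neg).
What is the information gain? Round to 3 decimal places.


H(parent) = 0.9815. H(left) = 1.0000, H(right) = 0.8813. Weighted = (30/50)*1.0000 + (20/50)*0.8813 = 0.9525. IG = 0.9815 - 0.9525 = 0.0290, which rounds to 0.029.

0.029


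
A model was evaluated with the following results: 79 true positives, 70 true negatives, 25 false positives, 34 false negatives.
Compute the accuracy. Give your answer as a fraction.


Accuracy = (TP + TN) / (TP + TN + FP + FN) = (79 + 70) / 208 = 149/208.

149/208


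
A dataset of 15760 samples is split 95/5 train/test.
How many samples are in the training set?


Test set = 15760 * 5% = 788. Training set = 15760 - 788 = 14972.

14972


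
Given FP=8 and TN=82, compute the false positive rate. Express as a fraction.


FPR = FP / (FP + TN) = 8 / 90 = 4/45.

4/45


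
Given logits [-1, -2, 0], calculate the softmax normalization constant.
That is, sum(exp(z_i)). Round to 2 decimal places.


Denom = e^-1=0.3679 + e^-2=0.1353 + e^0=1.0000. Sum = 1.5032, which rounds to 1.50.

1.50


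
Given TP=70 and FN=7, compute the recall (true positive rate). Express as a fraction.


Recall = TP / (TP + FN) = 70 / 77 = 10/11.

10/11


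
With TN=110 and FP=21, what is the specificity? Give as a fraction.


Specificity = TN / (TN + FP) = 110 / 131 = 110/131.

110/131


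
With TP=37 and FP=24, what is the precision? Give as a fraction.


Precision = TP / (TP + FP) = 37 / 61 = 37/61.

37/61


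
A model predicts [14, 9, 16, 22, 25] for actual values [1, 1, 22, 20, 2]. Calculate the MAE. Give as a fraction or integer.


MAE = (1/5) * (|1-14|=13 + |1-9|=8 + |22-16|=6 + |20-22|=2 + |2-25|=23). Sum = 52. MAE = 52/5.

52/5


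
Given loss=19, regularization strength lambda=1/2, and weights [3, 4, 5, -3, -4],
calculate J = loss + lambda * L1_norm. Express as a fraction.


L1 norm = sum(|w|) = 19. J = 19 + 1/2 * 19 = 57/2.

57/2


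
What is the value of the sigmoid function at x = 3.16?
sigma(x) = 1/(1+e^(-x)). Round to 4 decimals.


sigma(3.16) = 1/(1+e^(-3.16)) = 1/(1+0.042426) = 1/1.042426 = 0.9593.

0.9593


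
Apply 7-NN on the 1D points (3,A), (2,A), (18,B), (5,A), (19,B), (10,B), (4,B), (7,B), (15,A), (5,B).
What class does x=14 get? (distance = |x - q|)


Distances: |3-14|=11, |2-14|=12, |18-14|=4, |5-14|=9, |19-14|=5, |10-14|=4, |4-14|=10, |7-14|=7, |15-14|=1, |5-14|=9. 7 nearest: (15,A), (18,B), (10,B), (19,B), (7,B), (5,A), (5,B). Counts: {'A': 2, 'B': 5}. Majority class: B.

B


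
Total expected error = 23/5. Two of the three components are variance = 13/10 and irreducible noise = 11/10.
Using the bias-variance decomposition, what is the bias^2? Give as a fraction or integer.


Total error = bias^2 + variance + irreducible noise. So bias^2 = 23/5 - 13/10 - 11/10 = 11/5.

11/5


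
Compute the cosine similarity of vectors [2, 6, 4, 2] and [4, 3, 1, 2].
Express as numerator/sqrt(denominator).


dot = 34. |a|^2 = 60, |b|^2 = 30. cos = 34/sqrt(1800).

34/sqrt(1800)


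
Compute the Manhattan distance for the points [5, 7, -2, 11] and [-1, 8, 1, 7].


d = sum of absolute differences: |5--1|=6 + |7-8|=1 + |-2-1|=3 + |11-7|=4 = 14.

14


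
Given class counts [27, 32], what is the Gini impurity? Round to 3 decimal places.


Total = 59. Proportions: 27/59, 32/59. sum(p_i^2) = 0.5036. Gini = 1 - 0.5036 = 0.4964, which rounds to 0.496.

0.496


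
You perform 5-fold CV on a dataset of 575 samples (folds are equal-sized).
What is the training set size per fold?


Each validation fold has 575/5 = 115 samples. Training set = 575 - 115 = 460.

460


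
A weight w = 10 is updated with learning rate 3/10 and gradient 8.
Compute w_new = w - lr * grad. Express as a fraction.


w_new = 10 - 3/10 * 8 = 10 - 12/5 = 38/5.

38/5


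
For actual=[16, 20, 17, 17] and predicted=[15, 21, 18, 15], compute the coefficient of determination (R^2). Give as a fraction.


Mean(y) = 35/2. SS_res = 7. SS_tot = 9. R^2 = 1 - 7/(9) = 2/9.

2/9


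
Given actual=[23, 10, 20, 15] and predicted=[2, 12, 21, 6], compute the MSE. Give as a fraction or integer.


MSE = (1/4) * ((23-2)^2=441 + (10-12)^2=4 + (20-21)^2=1 + (15-6)^2=81). Sum = 527. MSE = 527/4.

527/4


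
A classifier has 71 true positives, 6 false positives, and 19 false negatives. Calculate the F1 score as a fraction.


Precision = 71/77 = 71/77. Recall = 71/90 = 71/90. F1 = 2*P*R/(P+R) = 142/167.

142/167


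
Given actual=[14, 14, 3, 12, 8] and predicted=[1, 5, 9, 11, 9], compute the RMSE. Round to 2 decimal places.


MSE = 57.6000. RMSE = sqrt(57.6000) = 7.59.

7.59


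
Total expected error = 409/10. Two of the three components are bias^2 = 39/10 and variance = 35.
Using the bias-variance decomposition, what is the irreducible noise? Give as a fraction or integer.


Total error = bias^2 + variance + irreducible noise. So irreducible noise = 409/10 - 39/10 - 35 = 2.

2


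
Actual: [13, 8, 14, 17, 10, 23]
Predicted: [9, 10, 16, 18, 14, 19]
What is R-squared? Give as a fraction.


Mean(y) = 85/6. SS_res = 57. SS_tot = 857/6. R^2 = 1 - 57/(857/6) = 515/857.

515/857


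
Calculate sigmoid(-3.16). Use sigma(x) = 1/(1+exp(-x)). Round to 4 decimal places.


sigma(-3.16) = 1/(1+e^(3.16)) = 1/(1+23.570596) = 1/24.570596 = 0.0407.

0.0407


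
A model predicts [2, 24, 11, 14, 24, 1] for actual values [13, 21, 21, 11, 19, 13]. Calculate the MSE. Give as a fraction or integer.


MSE = (1/6) * ((13-2)^2=121 + (21-24)^2=9 + (21-11)^2=100 + (11-14)^2=9 + (19-24)^2=25 + (13-1)^2=144). Sum = 408. MSE = 68.

68


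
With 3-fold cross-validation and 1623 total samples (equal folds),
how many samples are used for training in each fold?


Each validation fold has 1623/3 = 541 samples. Training set = 1623 - 541 = 1082.

1082


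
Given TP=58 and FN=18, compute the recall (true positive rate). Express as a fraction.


Recall = TP / (TP + FN) = 58 / 76 = 29/38.

29/38


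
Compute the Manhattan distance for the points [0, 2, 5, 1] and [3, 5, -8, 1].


d = sum of absolute differences: |0-3|=3 + |2-5|=3 + |5--8|=13 + |1-1|=0 = 19.

19


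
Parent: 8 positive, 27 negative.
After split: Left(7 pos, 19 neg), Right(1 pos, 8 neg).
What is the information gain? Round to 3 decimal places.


H(parent) = 0.7755. H(left) = 0.8404, H(right) = 0.5033. Weighted = (26/35)*0.8404 + (9/35)*0.5033 = 0.7537. IG = 0.7755 - 0.7537 = 0.0218, which rounds to 0.022.

0.022


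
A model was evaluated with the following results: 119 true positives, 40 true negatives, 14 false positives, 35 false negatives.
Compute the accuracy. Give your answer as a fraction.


Accuracy = (TP + TN) / (TP + TN + FP + FN) = (119 + 40) / 208 = 159/208.

159/208


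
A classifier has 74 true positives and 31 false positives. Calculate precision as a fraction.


Precision = TP / (TP + FP) = 74 / 105 = 74/105.

74/105


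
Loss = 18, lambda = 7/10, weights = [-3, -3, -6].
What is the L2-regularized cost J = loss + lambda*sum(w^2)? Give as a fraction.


L2 sq norm = sum(w^2) = 54. J = 18 + 7/10 * 54 = 279/5.

279/5


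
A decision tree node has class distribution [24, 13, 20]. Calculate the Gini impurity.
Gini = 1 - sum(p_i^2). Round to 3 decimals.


Total = 57. Proportions: 24/57, 13/57, 20/57. sum(p_i^2) = 0.3524. Gini = 1 - 0.3524 = 0.6476, which rounds to 0.648.

0.648


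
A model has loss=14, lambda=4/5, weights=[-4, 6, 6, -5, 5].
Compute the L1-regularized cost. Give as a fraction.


L1 norm = sum(|w|) = 26. J = 14 + 4/5 * 26 = 174/5.

174/5


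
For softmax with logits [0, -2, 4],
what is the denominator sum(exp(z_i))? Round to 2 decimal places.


Denom = e^0=1.0000 + e^-2=0.1353 + e^4=54.5982. Sum = 55.7335, which rounds to 55.73.

55.73


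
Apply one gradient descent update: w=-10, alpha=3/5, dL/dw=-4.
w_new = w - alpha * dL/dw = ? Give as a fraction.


w_new = -10 - 3/5 * -4 = -10 - -12/5 = -38/5.

-38/5


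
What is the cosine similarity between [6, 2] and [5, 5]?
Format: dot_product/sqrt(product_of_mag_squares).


dot = 40. |a|^2 = 40, |b|^2 = 50. cos = 40/sqrt(2000).

40/sqrt(2000)


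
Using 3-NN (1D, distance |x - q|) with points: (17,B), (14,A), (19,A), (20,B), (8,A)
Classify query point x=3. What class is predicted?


Distances: |17-3|=14, |14-3|=11, |19-3|=16, |20-3|=17, |8-3|=5. 3 nearest: (8,A), (14,A), (17,B). Counts: {'A': 2, 'B': 1}. Majority class: A.

A


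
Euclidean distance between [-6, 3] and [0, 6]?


d = sqrt(sum of squared differences). (-6-0)^2=36, (3-6)^2=9. Sum = 45.

sqrt(45)


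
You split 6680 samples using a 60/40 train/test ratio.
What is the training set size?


Test set = 6680 * 40% = 2672. Training set = 6680 - 2672 = 4008.

4008


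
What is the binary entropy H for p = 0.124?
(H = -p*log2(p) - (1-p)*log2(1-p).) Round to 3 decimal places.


H = -0.124*log2(0.124) - 0.876*log2(0.876) = 0.541.

0.541


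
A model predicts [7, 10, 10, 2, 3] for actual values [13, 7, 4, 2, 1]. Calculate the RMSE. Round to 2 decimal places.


MSE = 17.0000. RMSE = sqrt(17.0000) = 4.12.

4.12


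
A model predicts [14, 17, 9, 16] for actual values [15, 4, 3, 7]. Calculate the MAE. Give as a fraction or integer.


MAE = (1/4) * (|15-14|=1 + |4-17|=13 + |3-9|=6 + |7-16|=9). Sum = 29. MAE = 29/4.

29/4


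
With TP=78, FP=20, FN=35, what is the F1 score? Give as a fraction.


Precision = 78/98 = 39/49. Recall = 78/113 = 78/113. F1 = 2*P*R/(P+R) = 156/211.

156/211


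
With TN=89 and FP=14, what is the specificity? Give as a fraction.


Specificity = TN / (TN + FP) = 89 / 103 = 89/103.

89/103


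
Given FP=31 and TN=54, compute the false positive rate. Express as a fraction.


FPR = FP / (FP + TN) = 31 / 85 = 31/85.

31/85


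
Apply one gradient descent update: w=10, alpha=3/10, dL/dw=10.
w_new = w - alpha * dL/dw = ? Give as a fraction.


w_new = 10 - 3/10 * 10 = 10 - 3 = 7.

7


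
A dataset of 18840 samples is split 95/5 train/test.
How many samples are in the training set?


Test set = 18840 * 5% = 942. Training set = 18840 - 942 = 17898.

17898


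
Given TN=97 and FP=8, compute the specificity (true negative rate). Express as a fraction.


Specificity = TN / (TN + FP) = 97 / 105 = 97/105.

97/105


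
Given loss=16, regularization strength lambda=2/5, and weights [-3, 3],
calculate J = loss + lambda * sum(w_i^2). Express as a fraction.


L2 sq norm = sum(w^2) = 18. J = 16 + 2/5 * 18 = 116/5.

116/5


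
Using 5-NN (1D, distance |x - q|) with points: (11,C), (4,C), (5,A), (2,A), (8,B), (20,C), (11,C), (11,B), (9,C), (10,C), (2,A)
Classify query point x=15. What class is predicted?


Distances: |11-15|=4, |4-15|=11, |5-15|=10, |2-15|=13, |8-15|=7, |20-15|=5, |11-15|=4, |11-15|=4, |9-15|=6, |10-15|=5, |2-15|=13. 5 nearest: (11,B), (11,C), (11,C), (20,C), (10,C). Counts: {'B': 1, 'C': 4}. Majority class: C.

C
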